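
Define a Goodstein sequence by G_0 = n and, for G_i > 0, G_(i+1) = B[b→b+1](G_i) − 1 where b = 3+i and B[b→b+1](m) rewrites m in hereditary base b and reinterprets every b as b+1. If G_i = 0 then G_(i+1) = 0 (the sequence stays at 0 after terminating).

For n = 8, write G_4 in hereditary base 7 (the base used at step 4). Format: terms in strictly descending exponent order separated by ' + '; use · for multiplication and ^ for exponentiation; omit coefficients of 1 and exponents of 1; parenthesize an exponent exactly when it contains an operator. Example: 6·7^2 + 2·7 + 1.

7 + 4

(0) 8|_3 = 2·3 + 2 ↦ 2·4 + 2|_4 = 10 ⇒ 9
(1) 9|_4 = 2·4 + 1 ↦ 2·5 + 1|_5 = 11 ⇒ 10
(2) 10|_5 = 2·5 ↦ 2·6|_6 = 12 ⇒ 11
(3) 11|_6 = 6 + 5 ↦ 7 + 5|_7 = 12 ⇒ 11
(4) 11|_7 = 7 + 4 ↦ 8 + 4|_8 = 12 ⇒ 11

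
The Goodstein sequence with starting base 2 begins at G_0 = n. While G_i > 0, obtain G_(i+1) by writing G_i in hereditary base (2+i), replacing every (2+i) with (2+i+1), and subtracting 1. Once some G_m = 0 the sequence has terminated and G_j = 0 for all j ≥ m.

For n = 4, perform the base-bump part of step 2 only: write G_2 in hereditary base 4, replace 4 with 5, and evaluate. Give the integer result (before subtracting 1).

61

base 2: 4 = 2^2; at 3: 3^3 = 27; next = 26
base 3: 26 = 2·3^2 + 2·3 + 2; at 4: 2·4^2 + 2·4 + 2 = 42; next = 41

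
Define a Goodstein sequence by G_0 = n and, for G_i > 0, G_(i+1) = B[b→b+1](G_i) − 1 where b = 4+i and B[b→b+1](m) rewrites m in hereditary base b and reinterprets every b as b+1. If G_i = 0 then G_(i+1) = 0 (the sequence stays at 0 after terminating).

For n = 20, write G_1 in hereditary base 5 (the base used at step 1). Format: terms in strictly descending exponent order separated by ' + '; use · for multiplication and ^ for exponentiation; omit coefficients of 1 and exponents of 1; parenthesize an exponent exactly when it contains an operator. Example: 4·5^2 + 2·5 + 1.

base 4: 20 = 4^2 + 4; at 5: 5^2 + 5 = 30; next = 29
base 5: 29 = 5^2 + 4; at 6: 6^2 + 4 = 40; next = 39

5^2 + 4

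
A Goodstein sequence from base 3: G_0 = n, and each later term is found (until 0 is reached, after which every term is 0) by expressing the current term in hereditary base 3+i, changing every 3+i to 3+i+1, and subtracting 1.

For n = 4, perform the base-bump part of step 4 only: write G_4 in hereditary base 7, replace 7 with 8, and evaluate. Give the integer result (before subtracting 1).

4 —HB3→ 3 + 1 —bump→ 4 + 1 = 5 —(−1)→ 4
4 —HB4→ 4 —bump→ 5 = 5 —(−1)→ 4
4 —HB5→ 4 —bump→ 4 = 4 —(−1)→ 3
3 —HB6→ 3 —bump→ 3 = 3 —(−1)→ 2

2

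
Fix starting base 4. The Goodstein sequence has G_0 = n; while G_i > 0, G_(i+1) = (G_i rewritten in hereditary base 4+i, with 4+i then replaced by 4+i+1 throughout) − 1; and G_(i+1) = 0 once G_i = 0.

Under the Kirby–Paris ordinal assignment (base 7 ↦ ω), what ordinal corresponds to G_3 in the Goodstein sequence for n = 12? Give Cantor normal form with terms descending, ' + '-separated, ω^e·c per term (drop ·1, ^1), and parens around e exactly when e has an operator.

(0) 12|_4 = 3·4 ↦ 3·5|_5 = 15 ⇒ 14
(1) 14|_5 = 2·5 + 4 ↦ 2·6 + 4|_6 = 16 ⇒ 15
(2) 15|_6 = 2·6 + 3 ↦ 2·7 + 3|_7 = 17 ⇒ 16
(3) 16|_7 = 2·7 + 2 ↦ 2·8 + 2|_8 = 18 ⇒ 17

ω·2 + 2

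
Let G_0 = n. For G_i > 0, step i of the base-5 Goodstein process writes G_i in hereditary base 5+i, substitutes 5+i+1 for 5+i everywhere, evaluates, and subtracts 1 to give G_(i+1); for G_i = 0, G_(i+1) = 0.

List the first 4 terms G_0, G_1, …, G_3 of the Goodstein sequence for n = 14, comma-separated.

14, 15, 16, 17

[0] 14 ≡ 2·5 + 4 (base 5). Lift 6: 16. −1: 15.
[1] 15 ≡ 2·6 + 3 (base 6). Lift 7: 17. −1: 16.
[2] 16 ≡ 2·7 + 2 (base 7). Lift 8: 18. −1: 17.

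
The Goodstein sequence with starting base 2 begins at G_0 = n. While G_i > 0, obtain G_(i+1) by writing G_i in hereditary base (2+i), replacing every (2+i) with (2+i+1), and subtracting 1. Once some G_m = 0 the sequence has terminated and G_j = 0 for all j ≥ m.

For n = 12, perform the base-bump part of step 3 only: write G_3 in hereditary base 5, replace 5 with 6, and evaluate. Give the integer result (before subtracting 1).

280020

base 2: 12 = 2^(2 + 1) + 2^2; at 3: 3^(3 + 1) + 3^3 = 108; next = 107
base 3: 107 = 3^(3 + 1) + 2·3^2 + 2·3 + 2; at 4: 4^(4 + 1) + 2·4^2 + 2·4 + 2 = 1066; next = 1065
base 4: 1065 = 4^(4 + 1) + 2·4^2 + 2·4 + 1; at 5: 5^(5 + 1) + 2·5^2 + 2·5 + 1 = 15686; next = 15685
base 5: 15685 = 5^(5 + 1) + 2·5^2 + 2·5; at 6: 6^(6 + 1) + 2·6^2 + 2·6 = 280020; next = 280019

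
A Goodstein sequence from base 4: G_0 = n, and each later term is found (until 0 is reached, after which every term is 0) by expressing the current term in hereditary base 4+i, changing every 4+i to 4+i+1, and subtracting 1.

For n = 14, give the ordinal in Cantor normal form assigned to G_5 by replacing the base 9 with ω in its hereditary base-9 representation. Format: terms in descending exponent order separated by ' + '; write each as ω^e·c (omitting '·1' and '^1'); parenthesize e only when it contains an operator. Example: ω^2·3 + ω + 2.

ω·2 + 4

G_0 = 14. HB_4(14) = 3·4 + 2. Bump = 17. G_1 = 16.
G_1 = 16. HB_5(16) = 3·5 + 1. Bump = 19. G_2 = 18.
G_2 = 18. HB_6(18) = 3·6. Bump = 21. G_3 = 20.
G_3 = 20. HB_7(20) = 2·7 + 6. Bump = 22. G_4 = 21.
G_4 = 21. HB_8(21) = 2·8 + 5. Bump = 23. G_5 = 22.
G_5 = 22. HB_9(22) = 2·9 + 4. Bump = 24. G_6 = 23.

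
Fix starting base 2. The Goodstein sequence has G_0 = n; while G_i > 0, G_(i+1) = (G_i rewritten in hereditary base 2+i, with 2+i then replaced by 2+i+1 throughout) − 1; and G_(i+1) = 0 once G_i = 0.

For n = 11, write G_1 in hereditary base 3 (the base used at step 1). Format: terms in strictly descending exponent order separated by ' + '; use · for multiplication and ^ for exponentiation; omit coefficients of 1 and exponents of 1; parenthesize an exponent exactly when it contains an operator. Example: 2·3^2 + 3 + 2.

step 0: 11 = 2^(2 + 1) + 2 + 1; sub 3 for 2: 3^(3 + 1) + 3 + 1; = 85; G_1 = 85−1 = 84
step 1: 84 = 3^(3 + 1) + 3; sub 4 for 3: 4^(4 + 1) + 4; = 1028; G_2 = 1028−1 = 1027

3^(3 + 1) + 3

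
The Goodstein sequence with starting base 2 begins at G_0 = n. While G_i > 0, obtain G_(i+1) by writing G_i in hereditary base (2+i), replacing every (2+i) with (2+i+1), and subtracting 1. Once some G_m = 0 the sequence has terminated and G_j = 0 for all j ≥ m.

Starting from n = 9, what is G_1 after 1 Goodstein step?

81

step 0: 9 = 2^(2 + 1) + 1; sub 3 for 2: 3^(3 + 1) + 1; = 82; G_1 = 82−1 = 81
step 1: 81 = 3^(3 + 1); sub 4 for 3: 4^(4 + 1); = 1024; G_2 = 1024−1 = 1023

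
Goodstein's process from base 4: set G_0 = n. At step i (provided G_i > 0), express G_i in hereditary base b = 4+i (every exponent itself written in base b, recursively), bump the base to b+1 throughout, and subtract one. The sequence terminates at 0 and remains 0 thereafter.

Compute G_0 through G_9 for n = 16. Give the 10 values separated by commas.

16, 24, 27, 30, 33, 36, 39, 41, 43, 45

16 —HB4→ 4^2 —bump→ 5^2 = 25 —(−1)→ 24
24 —HB5→ 4·5 + 4 —bump→ 4·6 + 4 = 28 —(−1)→ 27
27 —HB6→ 4·6 + 3 —bump→ 4·7 + 3 = 31 —(−1)→ 30
30 —HB7→ 4·7 + 2 —bump→ 4·8 + 2 = 34 —(−1)→ 33
33 —HB8→ 4·8 + 1 —bump→ 4·9 + 1 = 37 —(−1)→ 36
36 —HB9→ 4·9 —bump→ 4·10 = 40 —(−1)→ 39
39 —HB10→ 3·10 + 9 —bump→ 3·11 + 9 = 42 —(−1)→ 41
41 —HB11→ 3·11 + 8 —bump→ 3·12 + 8 = 44 —(−1)→ 43
43 —HB12→ 3·12 + 7 —bump→ 3·13 + 7 = 46 —(−1)→ 45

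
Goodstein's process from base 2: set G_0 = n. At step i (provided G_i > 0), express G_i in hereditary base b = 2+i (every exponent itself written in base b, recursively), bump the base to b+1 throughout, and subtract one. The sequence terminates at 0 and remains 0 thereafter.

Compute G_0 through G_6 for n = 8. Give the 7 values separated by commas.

8 —HB2→ 2^(2 + 1) —bump→ 3^(3 + 1) = 81 —(−1)→ 80
80 —HB3→ 2·3^3 + 2·3^2 + 2·3 + 2 —bump→ 2·4^4 + 2·4^2 + 2·4 + 2 = 554 —(−1)→ 553
553 —HB4→ 2·4^4 + 2·4^2 + 2·4 + 1 —bump→ 2·5^5 + 2·5^2 + 2·5 + 1 = 6311 —(−1)→ 6310
6310 —HB5→ 2·5^5 + 2·5^2 + 2·5 —bump→ 2·6^6 + 2·6^2 + 2·6 = 93396 —(−1)→ 93395
93395 —HB6→ 2·6^6 + 2·6^2 + 6 + 5 —bump→ 2·7^7 + 2·7^2 + 7 + 5 = 1647196 —(−1)→ 1647195
1647195 —HB7→ 2·7^7 + 2·7^2 + 7 + 4 —bump→ 2·8^8 + 2·8^2 + 8 + 4 = 33554572 —(−1)→ 33554571

8, 80, 553, 6310, 93395, 1647195, 33554571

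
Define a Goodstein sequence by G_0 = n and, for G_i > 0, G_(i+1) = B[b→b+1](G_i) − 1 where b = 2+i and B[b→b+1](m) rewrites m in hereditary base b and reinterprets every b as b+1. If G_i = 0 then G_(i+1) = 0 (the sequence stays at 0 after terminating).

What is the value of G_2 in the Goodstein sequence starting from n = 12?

1065

step 0: 12 = 2^(2 + 1) + 2^2; sub 3 for 2: 3^(3 + 1) + 3^3; = 108; G_1 = 108−1 = 107
step 1: 107 = 3^(3 + 1) + 2·3^2 + 2·3 + 2; sub 4 for 3: 4^(4 + 1) + 2·4^2 + 2·4 + 2; = 1066; G_2 = 1066−1 = 1065
step 2: 1065 = 4^(4 + 1) + 2·4^2 + 2·4 + 1; sub 5 for 4: 5^(5 + 1) + 2·5^2 + 2·5 + 1; = 15686; G_3 = 15686−1 = 15685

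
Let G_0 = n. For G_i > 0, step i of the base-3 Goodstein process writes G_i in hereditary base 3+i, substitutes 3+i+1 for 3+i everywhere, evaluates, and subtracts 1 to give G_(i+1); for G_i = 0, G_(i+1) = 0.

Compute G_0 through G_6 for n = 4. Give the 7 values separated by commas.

4, 4, 4, 3, 2, 1, 0

4 —HB3→ 3 + 1 —bump→ 4 + 1 = 5 —(−1)→ 4
4 —HB4→ 4 —bump→ 5 = 5 —(−1)→ 4
4 —HB5→ 4 —bump→ 4 = 4 —(−1)→ 3
3 —HB6→ 3 —bump→ 3 = 3 —(−1)→ 2
2 —HB7→ 2 —bump→ 2 = 2 —(−1)→ 1
1 —HB8→ 1 —bump→ 1 = 1 —(−1)→ 0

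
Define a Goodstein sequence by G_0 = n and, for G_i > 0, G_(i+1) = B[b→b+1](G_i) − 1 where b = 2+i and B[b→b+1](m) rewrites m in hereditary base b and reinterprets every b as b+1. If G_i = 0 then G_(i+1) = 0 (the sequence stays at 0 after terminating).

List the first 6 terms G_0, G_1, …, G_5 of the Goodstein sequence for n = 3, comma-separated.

3, 3, 3, 2, 1, 0

i=0: 3 = 2 + 1 (b=2); 2→3: 3 + 1 = 4; 4−1 = 3
i=1: 3 = 3 (b=3); 3→4: 4 = 4; 4−1 = 3
i=2: 3 = 3 (b=4); 4→5: 3 = 3; 3−1 = 2
i=3: 2 = 2 (b=5); 5→6: 2 = 2; 2−1 = 1
i=4: 1 = 1 (b=6); 6→7: 1 = 1; 1−1 = 0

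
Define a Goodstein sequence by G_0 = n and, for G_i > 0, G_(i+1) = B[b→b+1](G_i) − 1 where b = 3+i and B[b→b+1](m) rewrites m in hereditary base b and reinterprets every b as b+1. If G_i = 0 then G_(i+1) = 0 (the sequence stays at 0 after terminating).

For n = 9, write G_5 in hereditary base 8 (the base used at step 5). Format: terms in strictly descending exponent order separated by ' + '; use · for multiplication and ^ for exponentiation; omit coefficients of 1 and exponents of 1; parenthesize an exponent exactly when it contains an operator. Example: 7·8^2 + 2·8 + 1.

2·8 + 7

step 0: 9 = 3^2; sub 4 for 3: 4^2; = 16; G_1 = 16−1 = 15
step 1: 15 = 3·4 + 3; sub 5 for 4: 3·5 + 3; = 18; G_2 = 18−1 = 17
step 2: 17 = 3·5 + 2; sub 6 for 5: 3·6 + 2; = 20; G_3 = 20−1 = 19
step 3: 19 = 3·6 + 1; sub 7 for 6: 3·7 + 1; = 22; G_4 = 22−1 = 21
step 4: 21 = 3·7; sub 8 for 7: 3·8; = 24; G_5 = 24−1 = 23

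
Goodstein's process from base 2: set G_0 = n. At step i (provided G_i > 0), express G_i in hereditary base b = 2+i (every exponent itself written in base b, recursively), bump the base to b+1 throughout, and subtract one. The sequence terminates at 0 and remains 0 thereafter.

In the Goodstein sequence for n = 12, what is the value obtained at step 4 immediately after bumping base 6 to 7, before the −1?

5764911

base 2: 12 = 2^(2 + 1) + 2^2; at 3: 3^(3 + 1) + 3^3 = 108; next = 107
base 3: 107 = 3^(3 + 1) + 2·3^2 + 2·3 + 2; at 4: 4^(4 + 1) + 2·4^2 + 2·4 + 2 = 1066; next = 1065
base 4: 1065 = 4^(4 + 1) + 2·4^2 + 2·4 + 1; at 5: 5^(5 + 1) + 2·5^2 + 2·5 + 1 = 15686; next = 15685
base 5: 15685 = 5^(5 + 1) + 2·5^2 + 2·5; at 6: 6^(6 + 1) + 2·6^2 + 2·6 = 280020; next = 280019
base 6: 280019 = 6^(6 + 1) + 2·6^2 + 6 + 5; at 7: 7^(7 + 1) + 2·7^2 + 7 + 5 = 5764911; next = 5764910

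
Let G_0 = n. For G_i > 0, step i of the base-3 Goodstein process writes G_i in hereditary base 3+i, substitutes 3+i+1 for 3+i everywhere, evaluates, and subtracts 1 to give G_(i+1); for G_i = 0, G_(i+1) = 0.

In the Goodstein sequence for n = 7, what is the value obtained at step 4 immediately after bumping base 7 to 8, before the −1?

step 0: 7 = 2·3 + 1; sub 4 for 3: 2·4 + 1; = 9; G_1 = 9−1 = 8
step 1: 8 = 2·4; sub 5 for 4: 2·5; = 10; G_2 = 10−1 = 9
step 2: 9 = 5 + 4; sub 6 for 5: 6 + 4; = 10; G_3 = 10−1 = 9
step 3: 9 = 6 + 3; sub 7 for 6: 7 + 3; = 10; G_4 = 10−1 = 9
step 4: 9 = 7 + 2; sub 8 for 7: 8 + 2; = 10; G_5 = 10−1 = 9

10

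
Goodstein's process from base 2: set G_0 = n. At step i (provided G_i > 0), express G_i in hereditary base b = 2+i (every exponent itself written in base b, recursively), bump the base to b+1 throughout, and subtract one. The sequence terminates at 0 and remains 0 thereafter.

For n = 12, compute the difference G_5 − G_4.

5484891

12 —HB2→ 2^(2 + 1) + 2^2 —bump→ 3^(3 + 1) + 3^3 = 108 —(−1)→ 107
107 —HB3→ 3^(3 + 1) + 2·3^2 + 2·3 + 2 —bump→ 4^(4 + 1) + 2·4^2 + 2·4 + 2 = 1066 —(−1)→ 1065
1065 —HB4→ 4^(4 + 1) + 2·4^2 + 2·4 + 1 —bump→ 5^(5 + 1) + 2·5^2 + 2·5 + 1 = 15686 —(−1)→ 15685
15685 —HB5→ 5^(5 + 1) + 2·5^2 + 2·5 —bump→ 6^(6 + 1) + 2·6^2 + 2·6 = 280020 —(−1)→ 280019
280019 —HB6→ 6^(6 + 1) + 2·6^2 + 6 + 5 —bump→ 7^(7 + 1) + 2·7^2 + 7 + 5 = 5764911 —(−1)→ 5764910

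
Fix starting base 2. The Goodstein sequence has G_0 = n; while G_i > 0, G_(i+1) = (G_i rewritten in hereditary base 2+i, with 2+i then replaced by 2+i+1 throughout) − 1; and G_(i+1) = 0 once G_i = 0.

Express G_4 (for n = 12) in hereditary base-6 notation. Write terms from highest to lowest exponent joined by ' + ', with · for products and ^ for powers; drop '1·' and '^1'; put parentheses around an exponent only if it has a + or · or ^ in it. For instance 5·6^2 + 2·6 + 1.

6^(6 + 1) + 2·6^2 + 6 + 5

base 2: 12 = 2^(2 + 1) + 2^2; at 3: 3^(3 + 1) + 3^3 = 108; next = 107
base 3: 107 = 3^(3 + 1) + 2·3^2 + 2·3 + 2; at 4: 4^(4 + 1) + 2·4^2 + 2·4 + 2 = 1066; next = 1065
base 4: 1065 = 4^(4 + 1) + 2·4^2 + 2·4 + 1; at 5: 5^(5 + 1) + 2·5^2 + 2·5 + 1 = 15686; next = 15685
base 5: 15685 = 5^(5 + 1) + 2·5^2 + 2·5; at 6: 6^(6 + 1) + 2·6^2 + 2·6 = 280020; next = 280019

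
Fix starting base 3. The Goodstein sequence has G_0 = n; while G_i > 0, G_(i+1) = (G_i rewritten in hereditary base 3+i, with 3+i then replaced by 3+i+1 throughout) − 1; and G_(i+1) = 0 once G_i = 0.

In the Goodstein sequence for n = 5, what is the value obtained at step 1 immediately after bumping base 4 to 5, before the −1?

G_0=5  [base 3] 3 + 2  →[3↦4]→  4 + 2 = 6  −1 ⇒ G_1=5
G_1=5  [base 4] 4 + 1  →[4↦5]→  5 + 1 = 6  −1 ⇒ G_2=5

6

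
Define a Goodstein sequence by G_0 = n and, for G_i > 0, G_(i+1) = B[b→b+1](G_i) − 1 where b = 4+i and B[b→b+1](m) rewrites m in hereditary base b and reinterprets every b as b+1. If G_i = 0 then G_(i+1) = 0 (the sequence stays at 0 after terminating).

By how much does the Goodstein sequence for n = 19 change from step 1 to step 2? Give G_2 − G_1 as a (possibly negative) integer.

10

[0] 19 ≡ 4^2 + 3 (base 4). Lift 5: 28. −1: 27.
[1] 27 ≡ 5^2 + 2 (base 5). Lift 6: 38. −1: 37.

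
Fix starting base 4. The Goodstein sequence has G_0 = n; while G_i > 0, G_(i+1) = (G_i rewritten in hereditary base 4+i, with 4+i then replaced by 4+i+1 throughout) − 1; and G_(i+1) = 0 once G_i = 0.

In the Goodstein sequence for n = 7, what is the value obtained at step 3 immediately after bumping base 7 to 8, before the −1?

(0) 7|_4 = 4 + 3 ↦ 5 + 3|_5 = 8 ⇒ 7
(1) 7|_5 = 5 + 2 ↦ 6 + 2|_6 = 8 ⇒ 7
(2) 7|_6 = 6 + 1 ↦ 7 + 1|_7 = 8 ⇒ 7
(3) 7|_7 = 7 ↦ 8|_8 = 8 ⇒ 7

8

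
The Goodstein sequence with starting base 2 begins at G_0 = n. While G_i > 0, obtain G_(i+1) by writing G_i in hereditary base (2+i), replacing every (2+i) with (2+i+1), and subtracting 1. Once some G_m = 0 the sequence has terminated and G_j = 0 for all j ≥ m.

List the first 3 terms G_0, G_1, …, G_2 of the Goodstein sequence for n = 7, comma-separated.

7 —HB2→ 2^2 + 2 + 1 —bump→ 3^3 + 3 + 1 = 31 —(−1)→ 30
30 —HB3→ 3^3 + 3 —bump→ 4^4 + 4 = 260 —(−1)→ 259

7, 30, 259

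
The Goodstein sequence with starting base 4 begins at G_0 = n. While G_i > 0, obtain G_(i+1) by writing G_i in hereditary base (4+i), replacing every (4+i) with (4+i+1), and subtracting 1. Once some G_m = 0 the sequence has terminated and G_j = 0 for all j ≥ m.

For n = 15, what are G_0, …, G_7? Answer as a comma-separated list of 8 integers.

G_0=15  [base 4] 3·4 + 3  →[4↦5]→  3·5 + 3 = 18  −1 ⇒ G_1=17
G_1=17  [base 5] 3·5 + 2  →[5↦6]→  3·6 + 2 = 20  −1 ⇒ G_2=19
G_2=19  [base 6] 3·6 + 1  →[6↦7]→  3·7 + 1 = 22  −1 ⇒ G_3=21
G_3=21  [base 7] 3·7  →[7↦8]→  3·8 = 24  −1 ⇒ G_4=23
G_4=23  [base 8] 2·8 + 7  →[8↦9]→  2·9 + 7 = 25  −1 ⇒ G_5=24
G_5=24  [base 9] 2·9 + 6  →[9↦10]→  2·10 + 6 = 26  −1 ⇒ G_6=25
G_6=25  [base 10] 2·10 + 5  →[10↦11]→  2·11 + 5 = 27  −1 ⇒ G_7=26

15, 17, 19, 21, 23, 24, 25, 26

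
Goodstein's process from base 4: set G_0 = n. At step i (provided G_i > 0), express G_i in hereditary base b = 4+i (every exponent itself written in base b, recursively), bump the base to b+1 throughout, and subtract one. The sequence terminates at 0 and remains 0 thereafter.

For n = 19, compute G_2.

G_0 = 19. HB_4(19) = 4^2 + 3. Bump = 28. G_1 = 27.
G_1 = 27. HB_5(27) = 5^2 + 2. Bump = 38. G_2 = 37.
G_2 = 37. HB_6(37) = 6^2 + 1. Bump = 50. G_3 = 49.

37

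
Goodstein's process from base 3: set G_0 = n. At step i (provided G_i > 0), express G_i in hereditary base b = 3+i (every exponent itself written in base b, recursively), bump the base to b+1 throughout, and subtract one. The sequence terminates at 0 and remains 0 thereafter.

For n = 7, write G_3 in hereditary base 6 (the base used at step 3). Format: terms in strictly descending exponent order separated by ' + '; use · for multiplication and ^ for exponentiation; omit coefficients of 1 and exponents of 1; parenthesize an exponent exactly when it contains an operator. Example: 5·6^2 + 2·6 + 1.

G_0=7  [base 3] 2·3 + 1  →[3↦4]→  2·4 + 1 = 9  −1 ⇒ G_1=8
G_1=8  [base 4] 2·4  →[4↦5]→  2·5 = 10  −1 ⇒ G_2=9
G_2=9  [base 5] 5 + 4  →[5↦6]→  6 + 4 = 10  −1 ⇒ G_3=9

6 + 3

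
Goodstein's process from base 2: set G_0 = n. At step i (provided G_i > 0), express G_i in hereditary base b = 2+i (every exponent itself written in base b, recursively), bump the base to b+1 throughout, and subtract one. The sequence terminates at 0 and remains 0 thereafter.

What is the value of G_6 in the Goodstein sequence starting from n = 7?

base 2: 7 = 2^2 + 2 + 1; at 3: 3^3 + 3 + 1 = 31; next = 30
base 3: 30 = 3^3 + 3; at 4: 4^4 + 4 = 260; next = 259
base 4: 259 = 4^4 + 3; at 5: 5^5 + 3 = 3128; next = 3127
base 5: 3127 = 5^5 + 2; at 6: 6^6 + 2 = 46658; next = 46657
base 6: 46657 = 6^6 + 1; at 7: 7^7 + 1 = 823544; next = 823543
base 7: 823543 = 7^7; at 8: 8^8 = 16777216; next = 16777215
base 8: 16777215 = 7·8^7 + 7·8^6 + 7·8^5 + 7·8^4 + 7·8^3 + 7·8^2 + 7·8 + 7; at 9: 7·9^7 + 7·9^6 + 7·9^5 + 7·9^4 + 7·9^3 + 7·9^2 + 7·9 + 7 = 37665880; next = 37665879

16777215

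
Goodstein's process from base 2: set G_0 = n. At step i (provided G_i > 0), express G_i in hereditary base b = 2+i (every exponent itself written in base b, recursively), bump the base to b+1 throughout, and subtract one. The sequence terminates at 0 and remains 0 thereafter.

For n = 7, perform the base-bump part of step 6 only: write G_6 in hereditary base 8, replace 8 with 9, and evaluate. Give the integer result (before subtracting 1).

7 —HB2→ 2^2 + 2 + 1 —bump→ 3^3 + 3 + 1 = 31 —(−1)→ 30
30 —HB3→ 3^3 + 3 —bump→ 4^4 + 4 = 260 —(−1)→ 259
259 —HB4→ 4^4 + 3 —bump→ 5^5 + 3 = 3128 —(−1)→ 3127
3127 —HB5→ 5^5 + 2 —bump→ 6^6 + 2 = 46658 —(−1)→ 46657
46657 —HB6→ 6^6 + 1 —bump→ 7^7 + 1 = 823544 —(−1)→ 823543
823543 —HB7→ 7^7 —bump→ 8^8 = 16777216 —(−1)→ 16777215

37665880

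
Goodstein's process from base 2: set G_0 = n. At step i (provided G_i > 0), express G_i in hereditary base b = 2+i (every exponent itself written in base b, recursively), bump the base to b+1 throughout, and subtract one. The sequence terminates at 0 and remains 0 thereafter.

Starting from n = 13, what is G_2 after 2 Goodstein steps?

1279

i=0: 13 = 2^(2 + 1) + 2^2 + 1 (b=2); 2→3: 3^(3 + 1) + 3^3 + 1 = 109; 109−1 = 108
i=1: 108 = 3^(3 + 1) + 3^3 (b=3); 3→4: 4^(4 + 1) + 4^4 = 1280; 1280−1 = 1279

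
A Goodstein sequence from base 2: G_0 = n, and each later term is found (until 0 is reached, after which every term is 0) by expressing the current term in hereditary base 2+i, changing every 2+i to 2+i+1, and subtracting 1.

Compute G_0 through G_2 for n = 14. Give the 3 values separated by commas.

G_0 = 14. HB_2(14) = 2^(2 + 1) + 2^2 + 2. Bump = 111. G_1 = 110.
G_1 = 110. HB_3(110) = 3^(3 + 1) + 3^3 + 2. Bump = 1282. G_2 = 1281.

14, 110, 1281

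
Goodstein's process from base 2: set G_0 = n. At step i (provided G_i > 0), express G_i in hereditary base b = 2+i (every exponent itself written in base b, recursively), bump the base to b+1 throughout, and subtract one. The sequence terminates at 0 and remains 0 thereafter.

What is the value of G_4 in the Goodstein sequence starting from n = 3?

G_0 = 3. HB_2(3) = 2 + 1. Bump = 4. G_1 = 3.
G_1 = 3. HB_3(3) = 3. Bump = 4. G_2 = 3.
G_2 = 3. HB_4(3) = 3. Bump = 3. G_3 = 2.
G_3 = 2. HB_5(2) = 2. Bump = 2. G_4 = 1.
G_4 = 1. HB_6(1) = 1. Bump = 1. G_5 = 0.

1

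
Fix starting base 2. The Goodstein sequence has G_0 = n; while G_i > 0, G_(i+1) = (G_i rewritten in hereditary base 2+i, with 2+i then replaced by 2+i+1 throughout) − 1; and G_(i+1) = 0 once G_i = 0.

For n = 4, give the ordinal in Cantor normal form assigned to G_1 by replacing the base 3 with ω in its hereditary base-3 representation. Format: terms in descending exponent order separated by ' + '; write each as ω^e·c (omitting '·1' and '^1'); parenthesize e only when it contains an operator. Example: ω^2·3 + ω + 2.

ω^2·2 + ω·2 + 2

i=0: 4 = 2^2 (b=2); 2→3: 3^3 = 27; 27−1 = 26
i=1: 26 = 2·3^2 + 2·3 + 2 (b=3); 3→4: 2·4^2 + 2·4 + 2 = 42; 42−1 = 41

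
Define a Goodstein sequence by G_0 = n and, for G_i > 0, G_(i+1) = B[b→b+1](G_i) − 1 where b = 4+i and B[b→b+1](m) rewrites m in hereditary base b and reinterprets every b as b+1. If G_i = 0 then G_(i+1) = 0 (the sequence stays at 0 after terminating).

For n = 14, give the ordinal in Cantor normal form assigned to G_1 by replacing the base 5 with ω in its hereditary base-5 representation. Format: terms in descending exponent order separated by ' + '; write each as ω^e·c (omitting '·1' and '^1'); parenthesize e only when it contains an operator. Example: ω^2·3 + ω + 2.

ω·3 + 1

base 4: 14 = 3·4 + 2; at 5: 3·5 + 2 = 17; next = 16
base 5: 16 = 3·5 + 1; at 6: 3·6 + 1 = 19; next = 18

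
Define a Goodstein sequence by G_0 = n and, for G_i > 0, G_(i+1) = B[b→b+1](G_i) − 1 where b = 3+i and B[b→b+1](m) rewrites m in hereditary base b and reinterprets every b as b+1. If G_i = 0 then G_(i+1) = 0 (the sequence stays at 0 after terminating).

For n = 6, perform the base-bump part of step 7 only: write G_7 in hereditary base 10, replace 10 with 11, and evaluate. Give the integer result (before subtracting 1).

(0) 6|_3 = 2·3 ↦ 2·4|_4 = 8 ⇒ 7
(1) 7|_4 = 4 + 3 ↦ 5 + 3|_5 = 8 ⇒ 7
(2) 7|_5 = 5 + 2 ↦ 6 + 2|_6 = 8 ⇒ 7
(3) 7|_6 = 6 + 1 ↦ 7 + 1|_7 = 8 ⇒ 7
(4) 7|_7 = 7 ↦ 8|_8 = 8 ⇒ 7
(5) 7|_8 = 7 ↦ 7|_9 = 7 ⇒ 6
(6) 6|_9 = 6 ↦ 6|_10 = 6 ⇒ 5

5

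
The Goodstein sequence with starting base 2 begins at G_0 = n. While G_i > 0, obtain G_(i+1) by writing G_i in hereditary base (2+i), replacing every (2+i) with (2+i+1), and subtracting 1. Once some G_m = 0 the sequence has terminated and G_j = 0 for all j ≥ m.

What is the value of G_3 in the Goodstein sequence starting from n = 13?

16092

[0] 13 ≡ 2^(2 + 1) + 2^2 + 1 (base 2). Lift 3: 109. −1: 108.
[1] 108 ≡ 3^(3 + 1) + 3^3 (base 3). Lift 4: 1280. −1: 1279.
[2] 1279 ≡ 4^(4 + 1) + 3·4^3 + 3·4^2 + 3·4 + 3 (base 4). Lift 5: 16093. −1: 16092.
[3] 16092 ≡ 5^(5 + 1) + 3·5^3 + 3·5^2 + 3·5 + 2 (base 5). Lift 6: 280712. −1: 280711.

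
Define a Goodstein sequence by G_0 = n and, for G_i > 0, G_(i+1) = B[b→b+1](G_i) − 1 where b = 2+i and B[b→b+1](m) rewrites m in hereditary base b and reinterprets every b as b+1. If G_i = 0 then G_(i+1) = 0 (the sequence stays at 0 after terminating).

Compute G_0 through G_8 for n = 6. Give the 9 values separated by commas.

6, 29, 257, 3125, 46655, 98039, 187243, 332147, 555551

G_0=6  [base 2] 2^2 + 2  →[2↦3]→  3^3 + 3 = 30  −1 ⇒ G_1=29
G_1=29  [base 3] 3^3 + 2  →[3↦4]→  4^4 + 2 = 258  −1 ⇒ G_2=257
G_2=257  [base 4] 4^4 + 1  →[4↦5]→  5^5 + 1 = 3126  −1 ⇒ G_3=3125
G_3=3125  [base 5] 5^5  →[5↦6]→  6^6 = 46656  −1 ⇒ G_4=46655
G_4=46655  [base 6] 5·6^5 + 5·6^4 + 5·6^3 + 5·6^2 + 5·6 + 5  →[6↦7]→  5·7^5 + 5·7^4 + 5·7^3 + 5·7^2 + 5·7 + 5 = 98040  −1 ⇒ G_5=98039
G_5=98039  [base 7] 5·7^5 + 5·7^4 + 5·7^3 + 5·7^2 + 5·7 + 4  →[7↦8]→  5·8^5 + 5·8^4 + 5·8^3 + 5·8^2 + 5·8 + 4 = 187244  −1 ⇒ G_6=187243
G_6=187243  [base 8] 5·8^5 + 5·8^4 + 5·8^3 + 5·8^2 + 5·8 + 3  →[8↦9]→  5·9^5 + 5·9^4 + 5·9^3 + 5·9^2 + 5·9 + 3 = 332148  −1 ⇒ G_7=332147
G_7=332147  [base 9] 5·9^5 + 5·9^4 + 5·9^3 + 5·9^2 + 5·9 + 2  →[9↦10]→  5·10^5 + 5·10^4 + 5·10^3 + 5·10^2 + 5·10 + 2 = 555552  −1 ⇒ G_8=555551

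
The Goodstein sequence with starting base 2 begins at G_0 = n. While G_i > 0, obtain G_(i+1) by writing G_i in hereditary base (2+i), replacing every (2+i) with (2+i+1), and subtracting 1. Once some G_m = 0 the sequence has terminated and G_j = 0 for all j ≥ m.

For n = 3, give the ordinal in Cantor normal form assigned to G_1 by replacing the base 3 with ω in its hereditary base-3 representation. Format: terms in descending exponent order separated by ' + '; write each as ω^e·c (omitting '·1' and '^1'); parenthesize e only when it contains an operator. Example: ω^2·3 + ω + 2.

base 2: 3 = 2 + 1; at 3: 3 + 1 = 4; next = 3
base 3: 3 = 3; at 4: 4 = 4; next = 3

ω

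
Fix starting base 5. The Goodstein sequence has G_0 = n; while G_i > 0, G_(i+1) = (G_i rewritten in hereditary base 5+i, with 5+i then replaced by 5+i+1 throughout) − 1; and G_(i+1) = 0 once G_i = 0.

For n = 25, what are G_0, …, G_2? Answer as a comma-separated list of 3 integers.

step 0: 25 = 5^2; sub 6 for 5: 6^2; = 36; G_1 = 36−1 = 35
step 1: 35 = 5·6 + 5; sub 7 for 6: 5·7 + 5; = 40; G_2 = 40−1 = 39

25, 35, 39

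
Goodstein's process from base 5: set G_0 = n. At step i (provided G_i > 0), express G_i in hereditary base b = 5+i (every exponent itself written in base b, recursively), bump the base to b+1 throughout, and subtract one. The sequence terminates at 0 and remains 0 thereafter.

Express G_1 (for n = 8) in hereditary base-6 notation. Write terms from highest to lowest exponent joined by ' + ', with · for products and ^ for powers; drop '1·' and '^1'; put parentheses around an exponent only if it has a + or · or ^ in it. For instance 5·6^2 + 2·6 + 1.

6 + 2

G_0 = 8. HB_5(8) = 5 + 3. Bump = 9. G_1 = 8.
G_1 = 8. HB_6(8) = 6 + 2. Bump = 9. G_2 = 8.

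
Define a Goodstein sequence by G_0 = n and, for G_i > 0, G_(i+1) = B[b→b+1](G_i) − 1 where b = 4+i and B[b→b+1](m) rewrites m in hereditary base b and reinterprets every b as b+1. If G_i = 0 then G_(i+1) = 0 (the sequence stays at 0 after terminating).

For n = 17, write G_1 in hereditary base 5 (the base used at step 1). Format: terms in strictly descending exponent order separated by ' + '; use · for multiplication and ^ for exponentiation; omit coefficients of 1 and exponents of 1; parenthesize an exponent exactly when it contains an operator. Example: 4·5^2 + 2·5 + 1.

5^2

(0) 17|_4 = 4^2 + 1 ↦ 5^2 + 1|_5 = 26 ⇒ 25
(1) 25|_5 = 5^2 ↦ 6^2|_6 = 36 ⇒ 35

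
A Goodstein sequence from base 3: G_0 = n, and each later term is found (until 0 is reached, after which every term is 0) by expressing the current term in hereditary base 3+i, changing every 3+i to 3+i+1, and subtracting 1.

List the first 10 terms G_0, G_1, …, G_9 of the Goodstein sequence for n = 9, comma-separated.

9, 15, 17, 19, 21, 23, 24, 25, 26, 27

[0] 9 ≡ 3^2 (base 3). Lift 4: 16. −1: 15.
[1] 15 ≡ 3·4 + 3 (base 4). Lift 5: 18. −1: 17.
[2] 17 ≡ 3·5 + 2 (base 5). Lift 6: 20. −1: 19.
[3] 19 ≡ 3·6 + 1 (base 6). Lift 7: 22. −1: 21.
[4] 21 ≡ 3·7 (base 7). Lift 8: 24. −1: 23.
[5] 23 ≡ 2·8 + 7 (base 8). Lift 9: 25. −1: 24.
[6] 24 ≡ 2·9 + 6 (base 9). Lift 10: 26. −1: 25.
[7] 25 ≡ 2·10 + 5 (base 10). Lift 11: 27. −1: 26.
[8] 26 ≡ 2·11 + 4 (base 11). Lift 12: 28. −1: 27.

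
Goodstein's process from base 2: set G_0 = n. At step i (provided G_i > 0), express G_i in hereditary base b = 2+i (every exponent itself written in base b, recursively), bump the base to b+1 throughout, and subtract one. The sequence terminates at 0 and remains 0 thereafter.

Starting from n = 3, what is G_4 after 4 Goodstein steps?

1

3 —HB2→ 2 + 1 —bump→ 3 + 1 = 4 —(−1)→ 3
3 —HB3→ 3 —bump→ 4 = 4 —(−1)→ 3
3 —HB4→ 3 —bump→ 3 = 3 —(−1)→ 2
2 —HB5→ 2 —bump→ 2 = 2 —(−1)→ 1
1 —HB6→ 1 —bump→ 1 = 1 —(−1)→ 0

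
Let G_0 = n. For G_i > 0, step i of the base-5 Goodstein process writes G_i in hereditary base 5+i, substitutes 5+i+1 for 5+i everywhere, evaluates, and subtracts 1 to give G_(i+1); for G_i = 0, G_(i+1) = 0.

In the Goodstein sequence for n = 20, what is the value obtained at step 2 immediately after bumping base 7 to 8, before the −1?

G_0 = 20. HB_5(20) = 4·5. Bump = 24. G_1 = 23.
G_1 = 23. HB_6(23) = 3·6 + 5. Bump = 26. G_2 = 25.
G_2 = 25. HB_7(25) = 3·7 + 4. Bump = 28. G_3 = 27.

28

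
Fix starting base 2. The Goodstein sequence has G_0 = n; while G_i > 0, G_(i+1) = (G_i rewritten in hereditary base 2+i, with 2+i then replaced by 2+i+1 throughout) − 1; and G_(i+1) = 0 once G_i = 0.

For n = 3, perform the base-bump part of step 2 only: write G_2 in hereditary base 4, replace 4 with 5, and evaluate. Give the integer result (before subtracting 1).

G_0=3  [base 2] 2 + 1  →[2↦3]→  3 + 1 = 4  −1 ⇒ G_1=3
G_1=3  [base 3] 3  →[3↦4]→  4 = 4  −1 ⇒ G_2=3

3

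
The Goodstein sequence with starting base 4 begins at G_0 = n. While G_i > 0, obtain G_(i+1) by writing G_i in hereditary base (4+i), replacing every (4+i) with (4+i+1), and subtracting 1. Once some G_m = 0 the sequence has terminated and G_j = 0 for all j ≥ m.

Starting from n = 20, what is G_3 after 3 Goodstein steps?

51

step 0: 20 = 4^2 + 4; sub 5 for 4: 5^2 + 5; = 30; G_1 = 30−1 = 29
step 1: 29 = 5^2 + 4; sub 6 for 5: 6^2 + 4; = 40; G_2 = 40−1 = 39
step 2: 39 = 6^2 + 3; sub 7 for 6: 7^2 + 3; = 52; G_3 = 52−1 = 51
step 3: 51 = 7^2 + 2; sub 8 for 7: 8^2 + 2; = 66; G_4 = 66−1 = 65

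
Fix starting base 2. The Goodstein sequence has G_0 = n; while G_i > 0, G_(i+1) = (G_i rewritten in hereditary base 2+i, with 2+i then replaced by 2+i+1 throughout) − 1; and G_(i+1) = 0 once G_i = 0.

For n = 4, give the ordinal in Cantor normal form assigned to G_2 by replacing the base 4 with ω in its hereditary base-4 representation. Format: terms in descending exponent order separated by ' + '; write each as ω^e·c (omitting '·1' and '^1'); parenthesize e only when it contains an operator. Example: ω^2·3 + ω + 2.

ω^2·2 + ω·2 + 1

(0) 4|_2 = 2^2 ↦ 3^3|_3 = 27 ⇒ 26
(1) 26|_3 = 2·3^2 + 2·3 + 2 ↦ 2·4^2 + 2·4 + 2|_4 = 42 ⇒ 41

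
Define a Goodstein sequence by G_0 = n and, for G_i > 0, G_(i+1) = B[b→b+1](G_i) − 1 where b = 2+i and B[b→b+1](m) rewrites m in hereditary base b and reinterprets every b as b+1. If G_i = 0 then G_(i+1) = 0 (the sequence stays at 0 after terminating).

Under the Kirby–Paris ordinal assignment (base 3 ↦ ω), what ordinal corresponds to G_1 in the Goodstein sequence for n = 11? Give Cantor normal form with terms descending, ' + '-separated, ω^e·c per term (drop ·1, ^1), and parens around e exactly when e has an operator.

step 0: 11 = 2^(2 + 1) + 2 + 1; sub 3 for 2: 3^(3 + 1) + 3 + 1; = 85; G_1 = 85−1 = 84
step 1: 84 = 3^(3 + 1) + 3; sub 4 for 3: 4^(4 + 1) + 4; = 1028; G_2 = 1028−1 = 1027

ω^(ω + 1) + ω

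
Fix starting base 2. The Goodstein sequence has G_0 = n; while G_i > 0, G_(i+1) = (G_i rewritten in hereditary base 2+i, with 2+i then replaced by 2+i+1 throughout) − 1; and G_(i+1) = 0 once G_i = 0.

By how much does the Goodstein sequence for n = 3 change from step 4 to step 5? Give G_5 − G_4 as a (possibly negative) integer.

[0] 3 ≡ 2 + 1 (base 2). Lift 3: 4. −1: 3.
[1] 3 ≡ 3 (base 3). Lift 4: 4. −1: 3.
[2] 3 ≡ 3 (base 4). Lift 5: 3. −1: 2.
[3] 2 ≡ 2 (base 5). Lift 6: 2. −1: 1.
[4] 1 ≡ 1 (base 6). Lift 7: 1. −1: 0.

-1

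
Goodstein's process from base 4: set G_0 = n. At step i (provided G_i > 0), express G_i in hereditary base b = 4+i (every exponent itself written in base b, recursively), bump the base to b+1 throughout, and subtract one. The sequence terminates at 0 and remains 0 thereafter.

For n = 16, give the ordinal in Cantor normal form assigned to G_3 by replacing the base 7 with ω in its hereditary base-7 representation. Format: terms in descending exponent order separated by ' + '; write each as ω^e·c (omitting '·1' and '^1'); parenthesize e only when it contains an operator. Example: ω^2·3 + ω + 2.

ω·4 + 2

G_0=16  [base 4] 4^2  →[4↦5]→  5^2 = 25  −1 ⇒ G_1=24
G_1=24  [base 5] 4·5 + 4  →[5↦6]→  4·6 + 4 = 28  −1 ⇒ G_2=27
G_2=27  [base 6] 4·6 + 3  →[6↦7]→  4·7 + 3 = 31  −1 ⇒ G_3=30
G_3=30  [base 7] 4·7 + 2  →[7↦8]→  4·8 + 2 = 34  −1 ⇒ G_4=33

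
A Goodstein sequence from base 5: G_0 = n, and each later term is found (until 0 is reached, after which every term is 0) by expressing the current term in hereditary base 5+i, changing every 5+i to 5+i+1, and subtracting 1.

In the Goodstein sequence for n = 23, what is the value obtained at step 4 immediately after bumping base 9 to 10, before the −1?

step 0: 23 = 4·5 + 3; sub 6 for 5: 4·6 + 3; = 27; G_1 = 27−1 = 26
step 1: 26 = 4·6 + 2; sub 7 for 6: 4·7 + 2; = 30; G_2 = 30−1 = 29
step 2: 29 = 4·7 + 1; sub 8 for 7: 4·8 + 1; = 33; G_3 = 33−1 = 32
step 3: 32 = 4·8; sub 9 for 8: 4·9; = 36; G_4 = 36−1 = 35

38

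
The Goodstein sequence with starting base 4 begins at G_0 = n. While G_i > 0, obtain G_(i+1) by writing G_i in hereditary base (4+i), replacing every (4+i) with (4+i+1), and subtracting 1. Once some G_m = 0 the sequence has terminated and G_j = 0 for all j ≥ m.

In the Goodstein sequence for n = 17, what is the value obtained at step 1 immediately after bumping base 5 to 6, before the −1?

base 4: 17 = 4^2 + 1; at 5: 5^2 + 1 = 26; next = 25
base 5: 25 = 5^2; at 6: 6^2 = 36; next = 35

36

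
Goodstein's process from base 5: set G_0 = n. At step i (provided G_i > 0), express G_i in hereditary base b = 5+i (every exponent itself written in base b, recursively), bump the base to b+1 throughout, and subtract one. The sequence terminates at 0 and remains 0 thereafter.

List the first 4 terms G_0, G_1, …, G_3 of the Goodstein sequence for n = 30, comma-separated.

30, 41, 53, 67

30 —HB5→ 5^2 + 5 —bump→ 6^2 + 6 = 42 —(−1)→ 41
41 —HB6→ 6^2 + 5 —bump→ 7^2 + 5 = 54 —(−1)→ 53
53 —HB7→ 7^2 + 4 —bump→ 8^2 + 4 = 68 —(−1)→ 67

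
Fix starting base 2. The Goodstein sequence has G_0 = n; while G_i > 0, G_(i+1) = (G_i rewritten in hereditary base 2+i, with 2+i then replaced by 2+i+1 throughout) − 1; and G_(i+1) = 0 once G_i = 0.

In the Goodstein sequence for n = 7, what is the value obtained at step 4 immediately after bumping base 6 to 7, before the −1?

i=0: 7 = 2^2 + 2 + 1 (b=2); 2→3: 3^3 + 3 + 1 = 31; 31−1 = 30
i=1: 30 = 3^3 + 3 (b=3); 3→4: 4^4 + 4 = 260; 260−1 = 259
i=2: 259 = 4^4 + 3 (b=4); 4→5: 5^5 + 3 = 3128; 3128−1 = 3127
i=3: 3127 = 5^5 + 2 (b=5); 5→6: 6^6 + 2 = 46658; 46658−1 = 46657

823544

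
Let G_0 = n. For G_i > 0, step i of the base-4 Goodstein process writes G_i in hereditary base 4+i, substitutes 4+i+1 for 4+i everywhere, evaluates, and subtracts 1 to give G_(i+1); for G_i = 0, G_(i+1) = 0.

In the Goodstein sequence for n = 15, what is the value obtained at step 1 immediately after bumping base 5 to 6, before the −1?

15 —HB4→ 3·4 + 3 —bump→ 3·5 + 3 = 18 —(−1)→ 17
17 —HB5→ 3·5 + 2 —bump→ 3·6 + 2 = 20 —(−1)→ 19

20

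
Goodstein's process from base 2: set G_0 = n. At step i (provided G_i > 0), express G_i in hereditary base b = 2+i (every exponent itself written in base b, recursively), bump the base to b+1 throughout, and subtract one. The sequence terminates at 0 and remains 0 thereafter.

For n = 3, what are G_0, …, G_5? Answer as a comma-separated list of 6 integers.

i=0: 3 = 2 + 1 (b=2); 2→3: 3 + 1 = 4; 4−1 = 3
i=1: 3 = 3 (b=3); 3→4: 4 = 4; 4−1 = 3
i=2: 3 = 3 (b=4); 4→5: 3 = 3; 3−1 = 2
i=3: 2 = 2 (b=5); 5→6: 2 = 2; 2−1 = 1
i=4: 1 = 1 (b=6); 6→7: 1 = 1; 1−1 = 0

3, 3, 3, 2, 1, 0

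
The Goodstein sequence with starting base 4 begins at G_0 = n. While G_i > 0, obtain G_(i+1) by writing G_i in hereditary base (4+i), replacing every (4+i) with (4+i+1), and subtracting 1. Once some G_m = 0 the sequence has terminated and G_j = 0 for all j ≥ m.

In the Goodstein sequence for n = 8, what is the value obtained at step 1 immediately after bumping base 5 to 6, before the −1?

G_0=8  [base 4] 2·4  →[4↦5]→  2·5 = 10  −1 ⇒ G_1=9
G_1=9  [base 5] 5 + 4  →[5↦6]→  6 + 4 = 10  −1 ⇒ G_2=9

10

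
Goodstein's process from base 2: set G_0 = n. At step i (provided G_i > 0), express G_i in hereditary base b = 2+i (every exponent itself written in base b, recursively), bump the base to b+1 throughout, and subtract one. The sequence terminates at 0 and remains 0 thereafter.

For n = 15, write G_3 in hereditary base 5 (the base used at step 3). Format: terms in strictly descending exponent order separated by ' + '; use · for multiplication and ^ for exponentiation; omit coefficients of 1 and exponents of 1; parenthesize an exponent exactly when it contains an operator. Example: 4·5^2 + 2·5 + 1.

i=0: 15 = 2^(2 + 1) + 2^2 + 2 + 1 (b=2); 2→3: 3^(3 + 1) + 3^3 + 3 + 1 = 112; 112−1 = 111
i=1: 111 = 3^(3 + 1) + 3^3 + 3 (b=3); 3→4: 4^(4 + 1) + 4^4 + 4 = 1284; 1284−1 = 1283
i=2: 1283 = 4^(4 + 1) + 4^4 + 3 (b=4); 4→5: 5^(5 + 1) + 5^5 + 3 = 18753; 18753−1 = 18752
i=3: 18752 = 5^(5 + 1) + 5^5 + 2 (b=5); 5→6: 6^(6 + 1) + 6^6 + 2 = 326594; 326594−1 = 326593

5^(5 + 1) + 5^5 + 2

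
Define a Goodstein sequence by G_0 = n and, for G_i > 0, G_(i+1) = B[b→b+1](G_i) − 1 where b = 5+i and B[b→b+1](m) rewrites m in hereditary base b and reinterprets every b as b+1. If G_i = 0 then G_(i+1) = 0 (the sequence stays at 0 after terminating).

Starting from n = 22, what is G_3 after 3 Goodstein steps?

31

[0] 22 ≡ 4·5 + 2 (base 5). Lift 6: 26. −1: 25.
[1] 25 ≡ 4·6 + 1 (base 6). Lift 7: 29. −1: 28.
[2] 28 ≡ 4·7 (base 7). Lift 8: 32. −1: 31.
[3] 31 ≡ 3·8 + 7 (base 8). Lift 9: 34. −1: 33.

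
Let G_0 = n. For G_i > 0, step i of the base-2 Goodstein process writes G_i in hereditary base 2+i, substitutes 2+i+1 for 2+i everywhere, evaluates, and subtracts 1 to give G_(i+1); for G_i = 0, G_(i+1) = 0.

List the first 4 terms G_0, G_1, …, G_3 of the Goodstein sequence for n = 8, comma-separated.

step 0: 8 = 2^(2 + 1); sub 3 for 2: 3^(3 + 1); = 81; G_1 = 81−1 = 80
step 1: 80 = 2·3^3 + 2·3^2 + 2·3 + 2; sub 4 for 3: 2·4^4 + 2·4^2 + 2·4 + 2; = 554; G_2 = 554−1 = 553
step 2: 553 = 2·4^4 + 2·4^2 + 2·4 + 1; sub 5 for 4: 2·5^5 + 2·5^2 + 2·5 + 1; = 6311; G_3 = 6311−1 = 6310

8, 80, 553, 6310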